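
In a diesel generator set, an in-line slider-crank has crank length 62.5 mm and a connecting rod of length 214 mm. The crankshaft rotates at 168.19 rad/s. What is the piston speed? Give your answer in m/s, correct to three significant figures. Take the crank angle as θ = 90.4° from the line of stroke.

ω = 168.2 rad/s
For an in-line slider-crank, x = r cosθ + √(L² − r² sin²θ), so v = −rω sinθ·[1 + r cosθ/√(L² − r² sin²θ)].
With r = 0.0625 m, L = 0.214 m, θ = 90.4°: √(L² − r² sin²θ) = 0.20467 m.
v = −0.0625·168.2·0.99998·[1 + 0.0625·-0.00698/0.20467] = -10.489 m/s.
|v| = 10.489 m/s.

10.5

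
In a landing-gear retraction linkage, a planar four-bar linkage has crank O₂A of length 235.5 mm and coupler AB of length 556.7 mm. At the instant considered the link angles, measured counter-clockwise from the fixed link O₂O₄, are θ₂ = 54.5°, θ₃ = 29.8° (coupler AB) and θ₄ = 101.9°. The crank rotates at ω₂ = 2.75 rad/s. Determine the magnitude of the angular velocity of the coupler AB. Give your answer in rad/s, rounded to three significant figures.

0.900

ω₂ = 2.75 rad/s
Differentiating the loop-closure r₂e^{iθ₂}+r₃e^{iθ₃}=r₁+r₄e^{iθ₄} gives r₂ω₂e^{iθ₂}+r₃ω₃e^{iθ₃}=r₄ω₄e^{iθ₄}.
Eliminating the other unknown: ω₃ = r₂ω₂ sin(θ₄−θ₂) / [r₃ sin(θ₃−θ₄)].
Numerator sine = +0.73610; denominator sine = -0.95159.
Result = 0.2355·2.75·(+0.73610) / (0.5567·(-0.95159)) = -0.89988 rad/s; magnitude 0.89988 rad/s.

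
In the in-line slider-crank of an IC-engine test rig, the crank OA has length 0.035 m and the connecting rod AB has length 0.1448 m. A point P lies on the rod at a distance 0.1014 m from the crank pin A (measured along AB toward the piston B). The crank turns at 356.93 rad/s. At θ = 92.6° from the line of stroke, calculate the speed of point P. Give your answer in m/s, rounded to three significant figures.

ω = 356.9 rad/s.  Crank-pin speed |V_A| = rω = 12.493 m/s, perpendicular to OA.
Rod angle: sinφ = −(r/L) sinθ ⇒ φ = -13.973°; ω_rod = −rω cosθ/√(L²−r²sin²θ) = +4.033 rad/s.
V_P = V_A + ω_rod × AP, with AP = 0.1014 m along the rod.
Components: V_Px = −rω sinθ − a·ω_rod·sinφ = -12.381 m/s;  V_Py = rω cosθ + a·ω_rod·cosφ = -0.16985 m/s.
|V_P| = √(V_Px² + V_Py²) = 12.382 m/s.

12.4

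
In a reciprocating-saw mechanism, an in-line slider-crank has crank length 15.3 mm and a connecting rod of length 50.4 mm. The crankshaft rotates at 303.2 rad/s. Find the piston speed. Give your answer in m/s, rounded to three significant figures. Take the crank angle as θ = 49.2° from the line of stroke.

ω = 303.2 rad/s
For an in-line slider-crank, x = r cosθ + √(L² − r² sin²θ), so v = −rω sinθ·[1 + r cosθ/√(L² − r² sin²θ)].
With r = 0.0153 m, L = 0.0504 m, θ = 49.2°: √(L² − r² sin²θ) = 0.049051 m.
v = −0.0153·303.2·0.75700·[1 + 0.0153·0.65342/0.049051] = -4.2274 m/s.
|v| = 4.2274 m/s.

4.23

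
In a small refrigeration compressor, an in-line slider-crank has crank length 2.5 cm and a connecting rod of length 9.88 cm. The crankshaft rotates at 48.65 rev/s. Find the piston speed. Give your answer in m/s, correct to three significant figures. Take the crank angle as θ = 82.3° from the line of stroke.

7.84

ω = 2π·48.6 = 305.7 rad/s
For an in-line slider-crank, x = r cosθ + √(L² − r² sin²θ), so v = −rω sinθ·[1 + r cosθ/√(L² − r² sin²θ)].
With r = 0.025 m, L = 0.0988 m, θ = 82.3°: √(L² − r² sin²θ) = 0.095643 m.
v = −0.025·305.7·0.99098·[1 + 0.025·0.13399/0.095643] = -7.8382 m/s.
|v| = 7.8382 m/s.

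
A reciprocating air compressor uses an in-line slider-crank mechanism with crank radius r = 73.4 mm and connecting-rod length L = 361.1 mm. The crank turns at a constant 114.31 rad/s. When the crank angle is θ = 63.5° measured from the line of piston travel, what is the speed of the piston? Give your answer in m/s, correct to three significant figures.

ω = 114.3 rad/s
For an in-line slider-crank, x = r cosθ + √(L² − r² sin²θ), so v = −rω sinθ·[1 + r cosθ/√(L² − r² sin²θ)].
With r = 0.0734 m, L = 0.3611 m, θ = 63.5°: √(L² − r² sin²θ) = 0.35508 m.
v = −0.0734·114.3·0.89493·[1 + 0.0734·0.44620/0.35508] = -8.2014 m/s.
|v| = 8.2014 m/s.

8.20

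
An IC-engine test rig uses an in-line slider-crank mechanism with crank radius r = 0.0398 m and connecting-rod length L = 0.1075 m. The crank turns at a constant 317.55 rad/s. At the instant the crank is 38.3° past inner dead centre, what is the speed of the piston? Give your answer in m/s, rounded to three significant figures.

10.2

ω = 317.6 rad/s
For an in-line slider-crank, x = r cosθ + √(L² − r² sin²θ), so v = −rω sinθ·[1 + r cosθ/√(L² − r² sin²θ)].
With r = 0.0398 m, L = 0.1075 m, θ = 38.3°: √(L² − r² sin²θ) = 0.10463 m.
v = −0.0398·317.6·0.61978·[1 + 0.0398·0.78478/0.10463] = -10.171 m/s.
|v| = 10.171 m/s.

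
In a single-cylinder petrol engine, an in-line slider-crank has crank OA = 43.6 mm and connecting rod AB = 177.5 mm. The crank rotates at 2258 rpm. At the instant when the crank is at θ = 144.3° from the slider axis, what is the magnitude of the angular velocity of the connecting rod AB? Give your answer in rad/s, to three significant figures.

47.7

ω = 236.5 rad/s (converted from 2258 rpm).
The rod makes angle φ with the slider axis where L sinφ = r sinθ; differentiating, L cosφ·φ̇ = r ω cosθ.
L cosφ = √(L² − r² sin²θ) = 0.17567 m.
|ω_rod| = r ω |cosθ| / √(L² − r² sin²θ) = 0.0436·236.5·0.81208/0.17567 = 47.659 rad/s.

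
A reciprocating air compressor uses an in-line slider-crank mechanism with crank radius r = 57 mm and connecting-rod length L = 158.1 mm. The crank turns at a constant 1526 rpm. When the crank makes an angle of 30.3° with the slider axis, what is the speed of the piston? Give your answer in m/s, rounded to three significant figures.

6.05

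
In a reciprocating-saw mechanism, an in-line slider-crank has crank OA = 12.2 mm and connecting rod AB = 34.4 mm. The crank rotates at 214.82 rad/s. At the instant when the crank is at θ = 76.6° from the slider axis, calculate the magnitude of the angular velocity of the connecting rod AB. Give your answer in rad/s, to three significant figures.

18.8

ω = 214.8 rad/s
The rod makes angle φ with the slider axis where L sinφ = r sinθ; differentiating, L cosφ·φ̇ = r ω cosθ.
L cosφ = √(L² − r² sin²θ) = 0.032288 m.
|ω_rod| = r ω |cosθ| / √(L² − r² sin²θ) = 0.0122·214.8·0.23175/0.032288 = 18.811 rad/s.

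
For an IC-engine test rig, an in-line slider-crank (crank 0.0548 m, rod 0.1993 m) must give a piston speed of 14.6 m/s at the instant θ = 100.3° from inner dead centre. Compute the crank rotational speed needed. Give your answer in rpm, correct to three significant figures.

For an in-line slider-crank, |v_piston| = rω|sinθ|·[1 + r cosθ/√(L² − r² sin²θ)].
With r = 0.0548 m, L = 0.1993 m, θ = 100.3°: the bracketed kinematic factor |dx/dθ| = 0.051163 m.
ω = v/|dx/dθ| = 14.6/0.051163 = 285.36 rad/s.
N = 60ω/(2π) = 2725 rpm.

2720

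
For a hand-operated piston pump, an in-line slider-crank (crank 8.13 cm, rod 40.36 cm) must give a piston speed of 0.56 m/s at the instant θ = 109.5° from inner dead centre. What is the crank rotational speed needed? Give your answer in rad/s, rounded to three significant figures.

7.84

For an in-line slider-crank, |v_piston| = rω|sinθ|·[1 + r cosθ/√(L² − r² sin²θ)].
With r = 0.0813 m, L = 0.4036 m, θ = 109.5°: the bracketed kinematic factor |dx/dθ| = 0.071388 m.
ω = v/|dx/dθ| = 0.56/0.071388 = 7.8444 rad/s.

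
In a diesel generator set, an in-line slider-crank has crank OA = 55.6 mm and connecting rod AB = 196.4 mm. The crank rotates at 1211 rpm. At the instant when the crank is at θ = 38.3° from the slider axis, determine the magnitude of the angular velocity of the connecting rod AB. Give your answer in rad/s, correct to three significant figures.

28.6

ω = 126.8 rad/s (converted from 1211 rpm).
The rod makes angle φ with the slider axis where L sinφ = r sinθ; differentiating, L cosφ·φ̇ = r ω cosθ.
L cosφ = √(L² − r² sin²θ) = 0.19335 m.
|ω_rod| = r ω |cosθ| / √(L² − r² sin²θ) = 0.0556·126.8·0.78478/0.19335 = 28.618 rad/s.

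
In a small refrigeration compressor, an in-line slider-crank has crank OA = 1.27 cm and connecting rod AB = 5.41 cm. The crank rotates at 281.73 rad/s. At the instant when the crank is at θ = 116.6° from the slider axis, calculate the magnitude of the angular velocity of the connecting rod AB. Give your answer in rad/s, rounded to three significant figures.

30.3

ω = 281.7 rad/s
The rod makes angle φ with the slider axis where L sinφ = r sinθ; differentiating, L cosφ·φ̇ = r ω cosθ.
L cosφ = √(L² − r² sin²θ) = 0.052895 m.
|ω_rod| = r ω |cosθ| / √(L² − r² sin²θ) = 0.0127·281.7·0.44776/0.052895 = 30.288 rad/s.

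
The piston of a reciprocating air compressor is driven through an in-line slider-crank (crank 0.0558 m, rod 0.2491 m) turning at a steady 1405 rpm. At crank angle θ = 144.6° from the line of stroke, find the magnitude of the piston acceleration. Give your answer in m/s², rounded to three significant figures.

892

ω = 2π·1405/60 = 147.1 rad/s
x(θ) = r cosθ + √(L² − r² sin²θ); with ω constant, a = ω²·d²x/dθ².
d²x/dθ² = −r cosθ − r²(cos2θ)/√u − r⁴ sin²2θ/(4u^{3/2}),  u = L² − r² sin²θ = 0.061006 m².
Substituting r = 0.0558 m, L = 0.2491 m, θ = 144.6°: d²x/dθ² = +0.041195 m.
a = ω²·d²x/dθ² = (147.1)²·(+0.041195) = +891.77 m/s²;  |a| = 891.77 m/s².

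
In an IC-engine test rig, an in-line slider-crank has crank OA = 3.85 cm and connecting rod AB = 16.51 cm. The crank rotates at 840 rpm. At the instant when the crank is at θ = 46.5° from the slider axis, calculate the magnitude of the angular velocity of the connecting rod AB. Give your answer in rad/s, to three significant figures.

ω = 87.96 rad/s (converted from 840 rpm).
The rod makes angle φ with the slider axis where L sinφ = r sinθ; differentiating, L cosφ·φ̇ = r ω cosθ.
L cosφ = √(L² − r² sin²θ) = 0.16272 m.
|ω_rod| = r ω |cosθ| / √(L² − r² sin²θ) = 0.0385·87.96·0.68835/0.16272 = 14.326 rad/s.

14.3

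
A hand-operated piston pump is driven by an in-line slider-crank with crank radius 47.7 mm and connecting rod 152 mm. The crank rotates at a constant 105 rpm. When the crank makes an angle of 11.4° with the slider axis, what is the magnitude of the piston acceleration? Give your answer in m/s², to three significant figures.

7.33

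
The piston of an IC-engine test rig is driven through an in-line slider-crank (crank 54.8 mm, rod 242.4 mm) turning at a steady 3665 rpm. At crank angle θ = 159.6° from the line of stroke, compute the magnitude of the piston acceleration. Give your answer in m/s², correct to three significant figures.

6170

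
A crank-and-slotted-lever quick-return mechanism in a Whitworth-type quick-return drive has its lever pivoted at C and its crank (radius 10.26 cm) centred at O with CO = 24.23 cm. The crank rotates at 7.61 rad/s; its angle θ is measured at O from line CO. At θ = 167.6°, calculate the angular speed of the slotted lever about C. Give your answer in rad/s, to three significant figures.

ω = 7.61 rad/s
Crank pin A relative to C: A = (d + r cosθ, r sinθ); lever angle φ = atan2(r sinθ, d + r cosθ).
Differentiating tanφ: φ̇ = rω(d cosθ + r)/(d² + r² + 2dr cosθ).
d² + r² + 2dr cosθ = |CA|² = 0.0206759 m²;  d cosθ + r = -0.13405 m.
|ω_lever| = |0.1026·7.61·-0.13405| / 0.0206759 = 5.062 rad/s.

5.06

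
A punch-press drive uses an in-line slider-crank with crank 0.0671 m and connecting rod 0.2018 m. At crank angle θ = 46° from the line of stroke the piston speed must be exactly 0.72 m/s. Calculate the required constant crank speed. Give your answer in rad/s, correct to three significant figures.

12.1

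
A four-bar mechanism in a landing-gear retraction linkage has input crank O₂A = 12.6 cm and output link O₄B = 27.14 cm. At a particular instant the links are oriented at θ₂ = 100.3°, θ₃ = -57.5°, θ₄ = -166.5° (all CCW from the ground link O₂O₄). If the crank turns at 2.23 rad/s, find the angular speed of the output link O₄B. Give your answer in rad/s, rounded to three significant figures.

0.414

ω₂ = 2.23 rad/s
Differentiating the loop-closure r₂e^{iθ₂}+r₃e^{iθ₃}=r₁+r₄e^{iθ₄} gives r₂ω₂e^{iθ₂}+r₃ω₃e^{iθ₃}=r₄ω₄e^{iθ₄}.
Eliminating the other unknown: ω₄ = r₂ω₂ sin(θ₂−θ₃) / [r₄ sin(θ₄−θ₃)].
Numerator sine = +0.37784; denominator sine = -0.94552.
Result = 0.126·2.23·(+0.37784) / (0.2714·(-0.94552)) = -0.41372 rad/s; magnitude 0.41372 rad/s.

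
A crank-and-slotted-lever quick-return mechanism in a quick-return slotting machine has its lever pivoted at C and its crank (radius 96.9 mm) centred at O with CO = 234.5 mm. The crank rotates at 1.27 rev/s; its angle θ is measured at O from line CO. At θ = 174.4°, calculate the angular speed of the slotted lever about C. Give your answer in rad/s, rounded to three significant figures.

5.51

ω = 7.98 rad/s (from 1.27 rev/s).
Crank pin A relative to C: A = (d + r cosθ, r sinθ); lever angle φ = atan2(r sinθ, d + r cosθ).
Differentiating tanφ: φ̇ = rω(d cosθ + r)/(d² + r² + 2dr cosθ).
d² + r² + 2dr cosθ = |CA|² = 0.0191507 m²;  d cosθ + r = -0.13648 m.
|ω_lever| = |0.0969·7.98·-0.13648| / 0.0191507 = 5.5106 rad/s.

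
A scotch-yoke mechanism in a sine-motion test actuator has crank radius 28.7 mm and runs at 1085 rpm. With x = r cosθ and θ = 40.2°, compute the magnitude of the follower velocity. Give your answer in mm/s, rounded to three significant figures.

ω = 113.6 rad/s (from 1085 rpm).
x = r cosθ ⇒ ẋ = −rω sinθ.
|v| = rω|sinθ| = 0.0287·113.6·|sin 40.2°| = 2.1048 m/s = 2104.8 mm/s.

2100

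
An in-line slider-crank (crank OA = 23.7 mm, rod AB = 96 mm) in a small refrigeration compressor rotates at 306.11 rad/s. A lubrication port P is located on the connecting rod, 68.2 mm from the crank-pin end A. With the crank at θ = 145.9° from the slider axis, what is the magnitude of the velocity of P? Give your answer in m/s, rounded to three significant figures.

3.88

ω = 306.1 rad/s.  Crank-pin speed |V_A| = rω = 7.2548 m/s, perpendicular to OA.
Rod angle: sinφ = −(r/L) sinθ ⇒ φ = -7.956°; ω_rod = −rω cosθ/√(L²−r²sin²θ) = +63.185 rad/s.
V_P = V_A + ω_rod × AP, with AP = 0.0682 m along the rod.
Components: V_Px = −rω sinθ − a·ω_rod·sinφ = -3.4709 m/s;  V_Py = rω cosθ + a·ω_rod·cosφ = -1.7396 m/s.
|V_P| = √(V_Px² + V_Py²) = 3.8825 m/s.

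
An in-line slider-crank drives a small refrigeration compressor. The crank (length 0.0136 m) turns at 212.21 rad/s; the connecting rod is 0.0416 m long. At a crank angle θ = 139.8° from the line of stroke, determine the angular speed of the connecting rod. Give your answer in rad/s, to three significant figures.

ω = 212.2 rad/s
The rod makes angle φ with the slider axis where L sinφ = r sinθ; differentiating, L cosφ·φ̇ = r ω cosθ.
L cosφ = √(L² − r² sin²θ) = 0.040663 m.
|ω_rod| = r ω |cosθ| / √(L² − r² sin²θ) = 0.0136·212.2·0.76380/0.040663 = 54.21 rad/s.

54.2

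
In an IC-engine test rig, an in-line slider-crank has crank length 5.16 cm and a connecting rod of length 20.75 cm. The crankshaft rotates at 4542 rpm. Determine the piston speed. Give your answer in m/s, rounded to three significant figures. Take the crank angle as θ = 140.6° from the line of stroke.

ω = 2π·4542/60 = 475.6 rad/s
For an in-line slider-crank, x = r cosθ + √(L² − r² sin²θ), so v = −rω sinθ·[1 + r cosθ/√(L² − r² sin²θ)].
With r = 0.0516 m, L = 0.2075 m, θ = 140.6°: √(L² − r² sin²θ) = 0.2049 m.
v = −0.0516·475.6·0.63473·[1 + 0.0516·-0.77273/0.2049] = -12.547 m/s.
|v| = 12.547 m/s.

12.5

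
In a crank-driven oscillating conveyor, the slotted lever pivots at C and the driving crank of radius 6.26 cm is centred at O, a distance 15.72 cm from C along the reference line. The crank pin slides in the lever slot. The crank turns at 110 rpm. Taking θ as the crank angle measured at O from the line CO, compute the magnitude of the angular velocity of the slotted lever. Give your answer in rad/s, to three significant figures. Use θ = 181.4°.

ω = 11.52 rad/s (from 110 rpm).
Crank pin A relative to C: A = (d + r cosθ, r sinθ); lever angle φ = atan2(r sinθ, d + r cosθ).
Differentiating tanφ: φ̇ = rω(d cosθ + r)/(d² + r² + 2dr cosθ).
d² + r² + 2dr cosθ = |CA|² = 0.00895504 m²;  d cosθ + r = -0.094553 m.
|ω_lever| = |0.0626·11.52·-0.094553| / 0.00895504 = 7.6138 rad/s.

7.61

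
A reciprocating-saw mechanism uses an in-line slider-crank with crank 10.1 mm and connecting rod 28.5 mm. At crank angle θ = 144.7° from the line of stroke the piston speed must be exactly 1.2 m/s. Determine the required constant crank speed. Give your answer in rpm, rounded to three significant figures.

2790

For an in-line slider-crank, |v_piston| = rω|sinθ|·[1 + r cosθ/√(L² − r² sin²θ)].
With r = 0.0101 m, L = 0.0285 m, θ = 144.7°: the bracketed kinematic factor |dx/dθ| = 0.0041118 m.
ω = v/|dx/dθ| = 1.2/0.0041118 = 291.84 rad/s.
N = 60ω/(2π) = 2786.9 rpm.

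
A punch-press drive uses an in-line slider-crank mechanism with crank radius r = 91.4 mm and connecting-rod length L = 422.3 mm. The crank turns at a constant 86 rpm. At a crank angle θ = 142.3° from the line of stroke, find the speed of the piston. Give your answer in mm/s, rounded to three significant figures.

ω = 2π·86/60 = 9.006 rad/s
For an in-line slider-crank, x = r cosθ + √(L² − r² sin²θ), so v = −rω sinθ·[1 + r cosθ/√(L² − r² sin²θ)].
With r = 0.0914 m, L = 0.4223 m, θ = 142.3°: √(L² − r² sin²θ) = 0.41858 m.
v = −0.0914·9.006·0.61153·[1 + 0.0914·-0.79122/0.41858] = -0.41641 m/s.
|v| = 0.41641 m/s = 416.41 mm/s.

416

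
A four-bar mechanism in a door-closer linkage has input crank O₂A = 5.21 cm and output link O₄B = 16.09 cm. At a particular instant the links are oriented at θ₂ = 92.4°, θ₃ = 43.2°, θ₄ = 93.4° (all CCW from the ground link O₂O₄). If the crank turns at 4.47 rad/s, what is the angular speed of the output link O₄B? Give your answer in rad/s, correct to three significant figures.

1.43

ω₂ = 4.47 rad/s
Differentiating the loop-closure r₂e^{iθ₂}+r₃e^{iθ₃}=r₁+r₄e^{iθ₄} gives r₂ω₂e^{iθ₂}+r₃ω₃e^{iθ₃}=r₄ω₄e^{iθ₄}.
Eliminating the other unknown: ω₄ = r₂ω₂ sin(θ₂−θ₃) / [r₄ sin(θ₄−θ₃)].
Numerator sine = +0.75700; denominator sine = +0.76828.
Result = 0.0521·4.47·(+0.75700) / (0.1609·(+0.76828)) = +1.4261 rad/s; magnitude 1.4261 rad/s.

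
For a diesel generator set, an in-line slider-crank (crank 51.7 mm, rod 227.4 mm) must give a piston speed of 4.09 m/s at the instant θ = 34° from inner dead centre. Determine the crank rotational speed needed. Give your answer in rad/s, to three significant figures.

For an in-line slider-crank, |v_piston| = rω|sinθ|·[1 + r cosθ/√(L² − r² sin²θ)].
With r = 0.0517 m, L = 0.2274 m, θ = 34°: the bracketed kinematic factor |dx/dθ| = 0.034404 m.
ω = v/|dx/dθ| = 4.09/0.034404 = 118.88 rad/s.

119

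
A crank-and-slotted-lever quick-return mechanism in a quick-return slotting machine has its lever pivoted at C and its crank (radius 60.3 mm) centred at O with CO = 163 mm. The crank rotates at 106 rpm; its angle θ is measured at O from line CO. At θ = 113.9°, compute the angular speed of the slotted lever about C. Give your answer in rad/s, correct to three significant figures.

ω = 11.1 rad/s (from 106 rpm).
Crank pin A relative to C: A = (d + r cosθ, r sinθ); lever angle φ = atan2(r sinθ, d + r cosθ).
Differentiating tanφ: φ̇ = rω(d cosθ + r)/(d² + r² + 2dr cosθ).
d² + r² + 2dr cosθ = |CA|² = 0.0222409 m²;  d cosθ + r = -0.0057381 m.
|ω_lever| = |0.0603·11.1·-0.0057381| / 0.0222409 = 0.17269 rad/s.

0.173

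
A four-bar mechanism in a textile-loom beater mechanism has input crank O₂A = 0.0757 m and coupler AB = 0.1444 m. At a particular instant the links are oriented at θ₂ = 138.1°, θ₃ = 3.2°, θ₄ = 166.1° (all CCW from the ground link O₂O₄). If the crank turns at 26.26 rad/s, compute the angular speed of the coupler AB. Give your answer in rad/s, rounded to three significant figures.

22.0

ω₂ = 26.26 rad/s
Differentiating the loop-closure r₂e^{iθ₂}+r₃e^{iθ₃}=r₁+r₄e^{iθ₄} gives r₂ω₂e^{iθ₂}+r₃ω₃e^{iθ₃}=r₄ω₄e^{iθ₄}.
Eliminating the other unknown: ω₃ = r₂ω₂ sin(θ₄−θ₂) / [r₃ sin(θ₃−θ₄)].
Numerator sine = +0.46947; denominator sine = -0.29404.
Result = 0.0757·26.26·(+0.46947) / (0.1444·(-0.29404)) = -21.98 rad/s; magnitude 21.98 rad/s.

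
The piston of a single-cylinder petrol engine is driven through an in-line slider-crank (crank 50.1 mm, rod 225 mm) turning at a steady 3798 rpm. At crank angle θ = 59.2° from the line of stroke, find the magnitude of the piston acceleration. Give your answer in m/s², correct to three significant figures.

3220

ω = 2π·3798/60 = 397.7 rad/s
x(θ) = r cosθ + √(L² − r² sin²θ); with ω constant, a = ω²·d²x/dθ².
d²x/dθ² = −r cosθ − r²(cos2θ)/√u − r⁴ sin²2θ/(4u^{3/2}),  u = L² − r² sin²θ = 0.0487731 m².
Substituting r = 0.0501 m, L = 0.225 m, θ = 59.2°: d²x/dθ² = -0.020361 m.
a = ω²·d²x/dθ² = (397.7)²·(-0.020361) = -3220.8 m/s²;  |a| = 3220.8 m/s².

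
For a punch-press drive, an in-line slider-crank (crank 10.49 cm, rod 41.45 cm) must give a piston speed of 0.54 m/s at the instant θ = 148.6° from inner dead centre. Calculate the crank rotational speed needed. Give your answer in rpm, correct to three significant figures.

121

For an in-line slider-crank, |v_piston| = rω|sinθ|·[1 + r cosθ/√(L² − r² sin²θ)].
With r = 0.1049 m, L = 0.4145 m, θ = 148.6°: the bracketed kinematic factor |dx/dθ| = 0.042744 m.
ω = v/|dx/dθ| = 0.54/0.042744 = 12.633 rad/s.
N = 60ω/(2π) = 120.64 rpm.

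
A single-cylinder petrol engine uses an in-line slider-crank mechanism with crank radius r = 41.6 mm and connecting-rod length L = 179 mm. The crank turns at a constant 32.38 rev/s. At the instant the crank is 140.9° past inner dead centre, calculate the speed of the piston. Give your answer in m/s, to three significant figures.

4.36

ω = 2π·32.4 = 203.4 rad/s
For an in-line slider-crank, x = r cosθ + √(L² − r² sin²θ), so v = −rω sinθ·[1 + r cosθ/√(L² − r² sin²θ)].
With r = 0.0416 m, L = 0.179 m, θ = 140.9°: √(L² − r² sin²θ) = 0.17707 m.
v = −0.0416·203.4·0.63068·[1 + 0.0416·-0.77605/0.17707] = -4.3645 m/s.
|v| = 4.3645 m/s.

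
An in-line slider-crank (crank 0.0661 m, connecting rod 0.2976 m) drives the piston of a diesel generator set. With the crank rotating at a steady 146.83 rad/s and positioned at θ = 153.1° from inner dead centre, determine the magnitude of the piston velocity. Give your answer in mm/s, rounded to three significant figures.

ω = 146.8 rad/s
For an in-line slider-crank, x = r cosθ + √(L² − r² sin²θ), so v = −rω sinθ·[1 + r cosθ/√(L² − r² sin²θ)].
With r = 0.0661 m, L = 0.2976 m, θ = 153.1°: √(L² − r² sin²θ) = 0.29609 m.
v = −0.0661·146.8·0.45243·[1 + 0.0661·-0.89180/0.29609] = -3.5169 m/s.
|v| = 3.5169 m/s = 3516.9 mm/s.

3520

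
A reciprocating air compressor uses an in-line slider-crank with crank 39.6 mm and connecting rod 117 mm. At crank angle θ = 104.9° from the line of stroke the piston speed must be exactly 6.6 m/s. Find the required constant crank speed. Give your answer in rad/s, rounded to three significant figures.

For an in-line slider-crank, |v_piston| = rω|sinθ|·[1 + r cosθ/√(L² − r² sin²θ)].
With r = 0.0396 m, L = 0.117 m, θ = 104.9°: the bracketed kinematic factor |dx/dθ| = 0.034744 m.
ω = v/|dx/dθ| = 6.6/0.034744 = 189.96 rad/s.

190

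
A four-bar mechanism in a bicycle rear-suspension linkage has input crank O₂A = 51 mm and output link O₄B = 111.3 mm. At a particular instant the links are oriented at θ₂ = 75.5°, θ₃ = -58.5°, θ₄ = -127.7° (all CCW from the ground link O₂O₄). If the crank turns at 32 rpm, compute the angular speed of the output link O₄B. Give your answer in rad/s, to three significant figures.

1.18

ω₂ = 3.351 rad/s (from 32 rpm).
Differentiating the loop-closure r₂e^{iθ₂}+r₃e^{iθ₃}=r₁+r₄e^{iθ₄} gives r₂ω₂e^{iθ₂}+r₃ω₃e^{iθ₃}=r₄ω₄e^{iθ₄}.
Eliminating the other unknown: ω₄ = r₂ω₂ sin(θ₂−θ₃) / [r₄ sin(θ₄−θ₃)].
Numerator sine = +0.71934; denominator sine = -0.93483.
Result = 0.051·3.351·(+0.71934) / (0.1113·(-0.93483)) = -1.1816 rad/s; magnitude 1.1816 rad/s.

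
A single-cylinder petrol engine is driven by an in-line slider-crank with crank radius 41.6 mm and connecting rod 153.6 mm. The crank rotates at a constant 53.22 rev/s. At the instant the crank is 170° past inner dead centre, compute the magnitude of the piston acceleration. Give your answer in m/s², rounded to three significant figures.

ω = 2π·53.2 = 334.4 rad/s
x(θ) = r cosθ + √(L² − r² sin²θ); with ω constant, a = ω²·d²x/dθ².
d²x/dθ² = −r cosθ − r²(cos2θ)/√u − r⁴ sin²2θ/(4u^{3/2}),  u = L² − r² sin²θ = 0.0235408 m².
Substituting r = 0.0416 m, L = 0.1536 m, θ = 170°: d²x/dθ² = +0.030345 m.
a = ω²·d²x/dθ² = (334.4)²·(+0.030345) = +3393.1 m/s²;  |a| = 3393.1 m/s².

3390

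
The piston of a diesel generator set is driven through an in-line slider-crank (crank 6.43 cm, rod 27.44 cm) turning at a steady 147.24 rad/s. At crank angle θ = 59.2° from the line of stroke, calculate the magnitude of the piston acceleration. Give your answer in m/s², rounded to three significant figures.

559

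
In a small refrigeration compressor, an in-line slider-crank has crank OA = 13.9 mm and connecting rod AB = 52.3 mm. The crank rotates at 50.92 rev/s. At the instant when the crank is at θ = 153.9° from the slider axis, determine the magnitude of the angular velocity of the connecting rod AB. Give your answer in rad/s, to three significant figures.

ω = 319.9 rad/s (converted from 50.92 rev/s).
The rod makes angle φ with the slider axis where L sinφ = r sinθ; differentiating, L cosφ·φ̇ = r ω cosθ.
L cosφ = √(L² − r² sin²θ) = 0.051941 m.
|ω_rod| = r ω |cosθ| / √(L² − r² sin²θ) = 0.0139·319.9·0.89803/0.051941 = 76.888 rad/s.

76.9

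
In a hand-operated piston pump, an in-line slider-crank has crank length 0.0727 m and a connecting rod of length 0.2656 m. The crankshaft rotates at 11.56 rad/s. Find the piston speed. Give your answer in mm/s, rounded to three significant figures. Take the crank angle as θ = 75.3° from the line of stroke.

871

ω = 11.56 rad/s
For an in-line slider-crank, x = r cosθ + √(L² − r² sin²θ), so v = −rω sinθ·[1 + r cosθ/√(L² − r² sin²θ)].
With r = 0.0727 m, L = 0.2656 m, θ = 75.3°: √(L² − r² sin²θ) = 0.25612 m.
v = −0.0727·11.56·0.96727·[1 + 0.0727·0.25376/0.25612] = -0.87146 m/s.
|v| = 0.87146 m/s = 871.46 mm/s.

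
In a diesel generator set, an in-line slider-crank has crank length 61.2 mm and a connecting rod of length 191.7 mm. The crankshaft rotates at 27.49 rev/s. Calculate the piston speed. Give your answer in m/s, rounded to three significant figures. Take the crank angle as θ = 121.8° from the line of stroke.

ω = 2π·27.5 = 172.7 rad/s
For an in-line slider-crank, x = r cosθ + √(L² − r² sin²θ), so v = −rω sinθ·[1 + r cosθ/√(L² − r² sin²θ)].
With r = 0.0612 m, L = 0.1917 m, θ = 121.8°: √(L² − r² sin²θ) = 0.18451 m.
v = −0.0612·172.7·0.84989·[1 + 0.0612·-0.52696/0.18451] = -7.4137 m/s.
|v| = 7.4137 m/s.

7.41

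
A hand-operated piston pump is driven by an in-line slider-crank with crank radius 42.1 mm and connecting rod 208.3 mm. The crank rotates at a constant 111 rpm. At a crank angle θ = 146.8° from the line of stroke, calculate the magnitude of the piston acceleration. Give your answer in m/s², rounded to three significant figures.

ω = 2π·111/60 = 11.62 rad/s
x(θ) = r cosθ + √(L² − r² sin²θ); with ω constant, a = ω²·d²x/dθ².
d²x/dθ² = −r cosθ − r²(cos2θ)/√u − r⁴ sin²2θ/(4u^{3/2}),  u = L² − r² sin²θ = 0.0428575 m².
Substituting r = 0.0421 m, L = 0.2083 m, θ = 146.8°: d²x/dθ² = +0.031726 m.
a = ω²·d²x/dθ² = (11.62)²·(+0.031726) = +4.2866 m/s²;  |a| = 4.2866 m/s².

4.29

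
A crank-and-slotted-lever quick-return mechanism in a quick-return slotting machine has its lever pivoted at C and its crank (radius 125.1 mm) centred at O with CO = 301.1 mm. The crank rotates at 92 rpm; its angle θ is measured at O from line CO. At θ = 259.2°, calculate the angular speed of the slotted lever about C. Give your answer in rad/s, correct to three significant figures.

ω = 9.634 rad/s (from 92 rpm).
Crank pin A relative to C: A = (d + r cosθ, r sinθ); lever angle φ = atan2(r sinθ, d + r cosθ).
Differentiating tanφ: φ̇ = rω(d cosθ + r)/(d² + r² + 2dr cosθ).
d² + r² + 2dr cosθ = |CA|² = 0.0921948 m²;  d cosθ + r = +0.068679 m.
|ω_lever| = |0.1251·9.634·+0.068679| / 0.0921948 = 0.89783 rad/s.

0.898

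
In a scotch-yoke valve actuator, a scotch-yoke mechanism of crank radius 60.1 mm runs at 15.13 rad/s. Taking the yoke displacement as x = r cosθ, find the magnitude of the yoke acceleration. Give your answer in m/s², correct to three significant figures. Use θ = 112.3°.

5.22

ω = 15.13 rad/s
x = r cosθ ⇒ ẍ = −rω² cosθ (ω constant).
|a| = rω²|cosθ| = 0.0601·(15.13)²·|cos 112.3°| = 5.2205 m/s².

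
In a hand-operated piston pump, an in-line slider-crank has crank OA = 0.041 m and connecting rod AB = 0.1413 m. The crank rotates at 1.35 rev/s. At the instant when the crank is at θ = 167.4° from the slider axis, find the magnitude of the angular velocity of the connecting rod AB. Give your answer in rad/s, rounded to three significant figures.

2.41

ω = 8.482 rad/s (converted from 1.35 rev/s).
The rod makes angle φ with the slider axis where L sinφ = r sinθ; differentiating, L cosφ·φ̇ = r ω cosθ.
L cosφ = √(L² − r² sin²θ) = 0.14102 m.
|ω_rod| = r ω |cosθ| / √(L² − r² sin²θ) = 0.041·8.482·0.97592/0.14102 = 2.4068 rad/s.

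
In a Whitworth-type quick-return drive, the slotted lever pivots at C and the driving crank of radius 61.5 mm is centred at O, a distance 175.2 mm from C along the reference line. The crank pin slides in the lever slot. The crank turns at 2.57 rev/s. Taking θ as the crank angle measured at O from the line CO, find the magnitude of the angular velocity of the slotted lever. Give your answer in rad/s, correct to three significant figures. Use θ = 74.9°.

ω = 16.15 rad/s (from 2.57 rev/s).
Crank pin A relative to C: A = (d + r cosθ, r sinθ); lever angle φ = atan2(r sinθ, d + r cosθ).
Differentiating tanφ: φ̇ = rω(d cosθ + r)/(d² + r² + 2dr cosθ).
d² + r² + 2dr cosθ = |CA|² = 0.0400911 m²;  d cosθ + r = +0.10714 m.
|ω_lever| = |0.0615·16.15·+0.10714| / 0.0400911 = 2.654 rad/s.

2.65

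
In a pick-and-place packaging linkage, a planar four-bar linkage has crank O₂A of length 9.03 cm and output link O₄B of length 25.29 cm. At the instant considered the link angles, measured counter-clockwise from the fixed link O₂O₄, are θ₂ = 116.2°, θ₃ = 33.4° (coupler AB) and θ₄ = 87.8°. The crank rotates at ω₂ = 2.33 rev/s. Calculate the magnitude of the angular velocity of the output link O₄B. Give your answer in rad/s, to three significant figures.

ω₂ = 14.64 rad/s (from 2.33 rev/s).
Differentiating the loop-closure r₂e^{iθ₂}+r₃e^{iθ₃}=r₁+r₄e^{iθ₄} gives r₂ω₂e^{iθ₂}+r₃ω₃e^{iθ₃}=r₄ω₄e^{iθ₄}.
Eliminating the other unknown: ω₄ = r₂ω₂ sin(θ₂−θ₃) / [r₄ sin(θ₄−θ₃)].
Numerator sine = +0.99211; denominator sine = +0.81310.
Result = 0.0903·14.64·(+0.99211) / (0.2529·(+0.81310)) = +6.3781 rad/s; magnitude 6.3781 rad/s.

6.38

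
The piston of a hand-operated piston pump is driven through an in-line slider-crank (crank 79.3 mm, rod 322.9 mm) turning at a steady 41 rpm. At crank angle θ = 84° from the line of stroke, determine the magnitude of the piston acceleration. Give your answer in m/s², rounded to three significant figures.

ω = 2π·41/60 = 4.294 rad/s
x(θ) = r cosθ + √(L² − r² sin²θ); with ω constant, a = ω²·d²x/dθ².
d²x/dθ² = −r cosθ − r²(cos2θ)/√u − r⁴ sin²2θ/(4u^{3/2}),  u = L² − r² sin²θ = 0.0980446 m².
Substituting r = 0.0793 m, L = 0.3229 m, θ = 84°: d²x/dθ² = +0.011341 m.
a = ω²·d²x/dθ² = (4.294)²·(+0.011341) = +0.20907 m/s²;  |a| = 0.20907 m/s².

0.209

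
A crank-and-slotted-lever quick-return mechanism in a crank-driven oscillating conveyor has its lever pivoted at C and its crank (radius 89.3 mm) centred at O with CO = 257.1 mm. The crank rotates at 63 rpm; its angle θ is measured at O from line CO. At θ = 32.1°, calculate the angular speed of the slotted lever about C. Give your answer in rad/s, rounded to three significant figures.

ω = 6.597 rad/s (from 63 rpm).
Crank pin A relative to C: A = (d + r cosθ, r sinθ); lever angle φ = atan2(r sinθ, d + r cosθ).
Differentiating tanφ: φ̇ = rω(d cosθ + r)/(d² + r² + 2dr cosθ).
d² + r² + 2dr cosθ = |CA|² = 0.112973 m²;  d cosθ + r = +0.3071 m.
|ω_lever| = |0.0893·6.597·+0.3071| / 0.112973 = 1.6015 rad/s.

1.60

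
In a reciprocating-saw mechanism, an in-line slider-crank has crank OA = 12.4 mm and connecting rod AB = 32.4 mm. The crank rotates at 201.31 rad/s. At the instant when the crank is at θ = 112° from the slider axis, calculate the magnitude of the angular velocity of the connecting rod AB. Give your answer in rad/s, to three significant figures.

ω = 201.3 rad/s
The rod makes angle φ with the slider axis where L sinφ = r sinθ; differentiating, L cosφ·φ̇ = r ω cosθ.
L cosφ = √(L² − r² sin²θ) = 0.030292 m.
|ω_rod| = r ω |cosθ| / √(L² − r² sin²θ) = 0.0124·201.3·0.37461/0.030292 = 30.87 rad/s.

30.9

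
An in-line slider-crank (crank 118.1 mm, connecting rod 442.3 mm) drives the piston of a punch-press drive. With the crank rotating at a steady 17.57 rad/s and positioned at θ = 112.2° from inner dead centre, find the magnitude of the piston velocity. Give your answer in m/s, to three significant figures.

1.72

ω = 17.57 rad/s
For an in-line slider-crank, x = r cosθ + √(L² − r² sin²θ), so v = −rω sinθ·[1 + r cosθ/√(L² − r² sin²θ)].
With r = 0.1181 m, L = 0.4423 m, θ = 112.2°: √(L² − r² sin²θ) = 0.42857 m.
v = −0.1181·17.57·0.92587·[1 + 0.1181·-0.37784/0.42857] = -1.7212 m/s.
|v| = 1.7212 m/s.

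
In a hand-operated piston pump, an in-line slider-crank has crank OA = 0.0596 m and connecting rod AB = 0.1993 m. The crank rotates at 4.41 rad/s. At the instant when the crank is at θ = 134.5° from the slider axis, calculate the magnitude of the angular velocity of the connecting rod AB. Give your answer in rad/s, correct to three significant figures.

ω = 4.41 rad/s
The rod makes angle φ with the slider axis where L sinφ = r sinθ; differentiating, L cosφ·φ̇ = r ω cosθ.
L cosφ = √(L² − r² sin²θ) = 0.19471 m.
|ω_rod| = r ω |cosθ| / √(L² − r² sin²θ) = 0.0596·4.41·0.70091/0.19471 = 0.94613 rad/s.

0.946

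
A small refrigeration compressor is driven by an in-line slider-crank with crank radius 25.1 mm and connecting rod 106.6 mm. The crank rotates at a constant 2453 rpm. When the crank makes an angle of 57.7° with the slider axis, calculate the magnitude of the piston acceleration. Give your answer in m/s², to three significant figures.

719

ω = 2π·2453/60 = 256.9 rad/s
x(θ) = r cosθ + √(L² − r² sin²θ); with ω constant, a = ω²·d²x/dθ².
d²x/dθ² = −r cosθ − r²(cos2θ)/√u − r⁴ sin²2θ/(4u^{3/2}),  u = L² − r² sin²θ = 0.0109134 m².
Substituting r = 0.0251 m, L = 0.1066 m, θ = 57.7°: d²x/dθ² = -0.010896 m.
a = ω²·d²x/dθ² = (256.9)²·(-0.010896) = -719.02 m/s²;  |a| = 719.02 m/s².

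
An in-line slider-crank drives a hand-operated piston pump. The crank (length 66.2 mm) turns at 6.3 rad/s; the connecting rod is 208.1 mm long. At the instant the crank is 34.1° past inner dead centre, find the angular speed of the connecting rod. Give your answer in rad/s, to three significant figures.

ω = 6.3 rad/s
The rod makes angle φ with the slider axis where L sinφ = r sinθ; differentiating, L cosφ·φ̇ = r ω cosθ.
L cosφ = √(L² − r² sin²θ) = 0.20476 m.
|ω_rod| = r ω |cosθ| / √(L² − r² sin²θ) = 0.0662·6.3·0.82806/0.20476 = 1.6866 rad/s.

1.69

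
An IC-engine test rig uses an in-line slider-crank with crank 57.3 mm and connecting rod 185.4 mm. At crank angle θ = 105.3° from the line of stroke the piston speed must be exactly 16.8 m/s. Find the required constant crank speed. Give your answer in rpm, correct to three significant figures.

3170

For an in-line slider-crank, |v_piston| = rω|sinθ|·[1 + r cosθ/√(L² − r² sin²θ)].
With r = 0.0573 m, L = 0.1854 m, θ = 105.3°: the bracketed kinematic factor |dx/dθ| = 0.050547 m.
ω = v/|dx/dθ| = 16.8/0.050547 = 332.36 rad/s.
N = 60ω/(2π) = 3173.8 rpm.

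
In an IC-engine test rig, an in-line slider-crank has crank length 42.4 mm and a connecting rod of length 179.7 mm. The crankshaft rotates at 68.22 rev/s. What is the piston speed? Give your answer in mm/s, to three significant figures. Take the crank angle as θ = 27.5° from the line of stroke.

10200

ω = 2π·68.2 = 428.6 rad/s
For an in-line slider-crank, x = r cosθ + √(L² − r² sin²θ), so v = −rω sinθ·[1 + r cosθ/√(L² − r² sin²θ)].
With r = 0.0424 m, L = 0.1797 m, θ = 27.5°: √(L² − r² sin²θ) = 0.17863 m.
v = −0.0424·428.6·0.46175·[1 + 0.0424·0.88701/0.17863] = -10.159 m/s.
|v| = 10.159 m/s = 10159 mm/s.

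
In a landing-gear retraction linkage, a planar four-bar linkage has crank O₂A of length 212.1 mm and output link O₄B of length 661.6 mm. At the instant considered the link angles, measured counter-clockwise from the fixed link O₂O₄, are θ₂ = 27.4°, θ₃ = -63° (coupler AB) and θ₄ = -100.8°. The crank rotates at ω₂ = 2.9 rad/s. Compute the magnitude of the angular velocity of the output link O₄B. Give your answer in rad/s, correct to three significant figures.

ω₂ = 2.9 rad/s
Differentiating the loop-closure r₂e^{iθ₂}+r₃e^{iθ₃}=r₁+r₄e^{iθ₄} gives r₂ω₂e^{iθ₂}+r₃ω₃e^{iθ₃}=r₄ω₄e^{iθ₄}.
Eliminating the other unknown: ω₄ = r₂ω₂ sin(θ₂−θ₃) / [r₄ sin(θ₄−θ₃)].
Numerator sine = +0.99998; denominator sine = -0.61291.
Result = 0.2121·2.9·(+0.99998) / (0.6616·(-0.61291)) = -1.5168 rad/s; magnitude 1.5168 rad/s.

1.52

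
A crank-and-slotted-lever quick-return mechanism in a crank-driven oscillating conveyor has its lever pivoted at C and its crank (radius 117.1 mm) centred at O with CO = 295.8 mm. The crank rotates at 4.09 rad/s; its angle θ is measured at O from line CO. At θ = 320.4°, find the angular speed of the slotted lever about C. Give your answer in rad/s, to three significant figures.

ω = 4.09 rad/s
Crank pin A relative to C: A = (d + r cosθ, r sinθ); lever angle φ = atan2(r sinθ, d + r cosθ).
Differentiating tanφ: φ̇ = rω(d cosθ + r)/(d² + r² + 2dr cosθ).
d² + r² + 2dr cosθ = |CA|² = 0.154588 m²;  d cosθ + r = +0.34502 m.
|ω_lever| = |0.1171·4.09·+0.34502| / 0.154588 = 1.0689 rad/s.

1.07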